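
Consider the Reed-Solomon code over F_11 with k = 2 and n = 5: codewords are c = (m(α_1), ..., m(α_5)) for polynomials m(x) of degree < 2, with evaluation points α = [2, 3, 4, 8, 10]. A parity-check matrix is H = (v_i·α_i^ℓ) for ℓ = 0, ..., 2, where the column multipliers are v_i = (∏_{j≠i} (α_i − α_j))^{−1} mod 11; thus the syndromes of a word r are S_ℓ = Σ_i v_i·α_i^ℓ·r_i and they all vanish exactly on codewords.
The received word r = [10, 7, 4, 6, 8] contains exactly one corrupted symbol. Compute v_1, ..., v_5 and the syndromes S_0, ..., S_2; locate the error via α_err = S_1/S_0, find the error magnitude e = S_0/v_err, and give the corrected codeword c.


S = (7, 1, 8), error at position 4, error magnitude e = 3, c = [10, 7, 4, 3, 8].

Step 1: column multipliers v_i = (∏_{j≠i}(α_i − α_j))^{−1} mod 11.
  i = 1 (α = 2): (2−3)(2−4)(2−8)(2−10) = (−1)·(−2)·(−6)·(−8) = 96 ≡ 8, so v_1 = 8^{−1} = 7 (mod 11).
  i = 2 (α = 3): (3−2)(3−4)(3−8)(3−10) = 1·(−1)·(−5)·(−7) = −35 ≡ 9, so v_2 = 9^{−1} = 5 (mod 11).
  i = 3 (α = 4): (4−2)(4−3)(4−8)(4−10) = 2·1·(−4)·(−6) = 48 ≡ 4, so v_3 = 4^{−1} = 3 (mod 11).
  i = 4 (α = 8): (8−2)(8−3)(8−4)(8−10) = 6·5·4·(−2) = −240 ≡ 2, so v_4 = 2^{−1} = 6 (mod 11).
  i = 5 (α = 10): (10−2)(10−3)(10−4)(10−8) = 8·7·6·2 = 672 ≡ 1, so v_5 = 1^{−1} = 1 (mod 11).
  v = [7, 5, 3, 6, 1].
Step 2: syndromes of r = [10, 7, 4, 6, 8] (all sums mod 11).
  S_0 = Σ v_i r_i = 7·10 + 5·7 + 3·4 + 6·6 + 1·8 = 161 ≡ 7.
  S_1 = Σ v_i α_i r_i = 7·2·10 + 5·3·7 + 3·4·4 + 6·8·6 + 1·10·8 = 661 ≡ 1.
  α_i^2 mod 11 = [4, 9, 5, 9, 1].
  S_2 = Σ v_i α_i^2 r_i = 7·4·10 + 5·9·7 + 3·5·4 + 6·9·6 + 1·1·8 = 987 ≡ 8.
  S = (7, 1, 8) ≠ 0, so r is not a codeword (an error is present).
Step 3: locate the error. For a single error e at position i, S_ℓ = v_i·e·α_i^ℓ, so α_err = S_1/S_0.
  S_0^{−1} = 7^{−1} = 8 (mod 11), so α_err = 1·8 = 8 ≡ 8 = α_4. Error position i = 4.
  Consistency check: S_2/S_1 = 8·1 = 8 ≡ 8 = α_err ✓ (single-error assumption holds).
Step 4: error magnitude e = S_0/v_4 = S_0·∏_{j≠4}(α_4 − α_j) = 7·2 = 14 ≡ 3 (mod 11).
Step 5: correct position 4: c_4 = r_4 − e = 6 − 3 ≡ 3 (mod 11). Hence c = [10, 7, 4, 3, 8].
  Check: interpolating c through the α_i gives m(x) = 5 + 8·x (degree < 2) with m(α_i) = c_i for every i, so c is indeed a codeword.


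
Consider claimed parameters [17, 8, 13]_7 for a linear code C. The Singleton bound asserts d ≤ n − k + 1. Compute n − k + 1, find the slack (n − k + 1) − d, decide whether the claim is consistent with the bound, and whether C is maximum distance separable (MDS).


Singleton RHS = n − k + 1 = 10, slack = -3, bound violated (no such code; not MDS).

Singleton bound: d ≤ n − k + 1.
Here n = 17, k = 8, so n − k + 1 = 10.
Given d = 13, check d ≤ 10: NO.
Slack = (n − k + 1) − d = -3.
The slack is negative: d = 13 exceeds n − k + 1 = 10 by 3, so the Singleton bound is violated and no linear [17, 8, 13]_7 code can exist. In particular it is not MDS (MDS requires d = n − k + 1 exactly).
Description: the claimed parameters are [17, 8, 13]_7; such a code would be impossible (violates the Singleton bound).


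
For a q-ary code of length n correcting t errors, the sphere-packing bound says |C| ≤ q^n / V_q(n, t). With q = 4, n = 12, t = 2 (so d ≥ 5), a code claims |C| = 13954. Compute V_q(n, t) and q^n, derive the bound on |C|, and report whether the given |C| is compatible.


V_q(n, t) = 631, q^n = 16777216, Hamming bound = 26588, |C| = 13954 ≤ bound (satisfied).

Step 1: Compute V_q(n, t) = Σ_{j=0}^2 C(n, j) (q−1)^j.
  j = 0: C(12,0)·(3)^0 = 1·1 = 1.
  j = 1: C(12,1)·(3)^1 = 12·3 = 36.
  j = 2: C(12,2)·(3)^2 = 66·9 = 594.
  V_q(n, t) = 1 + 36 + 594 = 631.
Step 2: q^n = 4^12 = 16777216.
Step 3: Hamming bound ⌊q^n / V_q(n,t)⌋ = ⌊16777216/631⌋ = 26588.
Step 4: Compare |C| = 13954 to 26588: satisfied.
The claimed |C| lies below the Hamming bound.


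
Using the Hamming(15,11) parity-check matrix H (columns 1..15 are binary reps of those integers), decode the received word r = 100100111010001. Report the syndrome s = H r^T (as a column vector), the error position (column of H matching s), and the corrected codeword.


s = (0, 1, 1, 1)^T, error position = 7, corrected codeword c = 100100011010001

Compute s = H r^T mod 2 one row at a time:
  s_1 = 1 + 1 + 0 + 1 + 0 + 0 + 0 + 1 = 4 ≡ 0 (mod 2).
  s_2 = 1 + 0 + 0 + 1 + 0 + 0 + 0 + 1 = 3 ≡ 1 (mod 2).
  s_3 = 0 + 0 + 0 + 1 + 0 + 1 + 0 + 1 = 3 ≡ 1 (mod 2).
  s_4 = 1 + 0 + 0 + 1 + 1 + 1 + 0 + 1 = 5 ≡ 1 (mod 2).
s = (0, 1, 1, 1)^T — this equals column 7 of H (binary 0111), so error is at position 7.
Correct: flip bit 7 of r = 100100111010001 to get c = 100100011010001.


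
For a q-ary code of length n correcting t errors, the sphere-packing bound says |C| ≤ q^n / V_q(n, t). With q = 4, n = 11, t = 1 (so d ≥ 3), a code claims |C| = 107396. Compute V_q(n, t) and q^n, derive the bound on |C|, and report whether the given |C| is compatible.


V_q(n, t) = 34, q^n = 4194304, Hamming bound = 123361, |C| = 107396 ≤ bound (satisfied).

Step 1: Compute V_q(n, t) = Σ_{j=0}^1 C(n, j) (q−1)^j.
  j = 0: C(11,0)·(3)^0 = 1·1 = 1.
  j = 1: C(11,1)·(3)^1 = 11·3 = 33.
  V_q(n, t) = 1 + 33 = 34.
Step 2: q^n = 4^11 = 4194304.
Step 3: Hamming bound ⌊q^n / V_q(n,t)⌋ = ⌊4194304/34⌋ = 123361.
Step 4: Compare |C| = 107396 to 123361: satisfied.
The claimed |C| lies below the Hamming bound.


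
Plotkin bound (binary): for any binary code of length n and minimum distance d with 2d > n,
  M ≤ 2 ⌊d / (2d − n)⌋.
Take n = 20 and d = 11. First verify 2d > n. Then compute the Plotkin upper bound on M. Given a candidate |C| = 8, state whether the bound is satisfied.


Plotkin bound M ≤ 10; given |C| = 8 ≤ bound (satisfied).

Check applicability: 2d = 22, n = 20.
2d − n = 2 > 0, so Plotkin applies.
Compute d/(2d−n) = 11/2 ≈ 5.5000.
⌊d/(2d−n)⌋ = 5.
Plotkin bound: M ≤ 2·5 = 10.
Given |C| = 8, check: satisfied.
This |C| is below the Plotkin bound.


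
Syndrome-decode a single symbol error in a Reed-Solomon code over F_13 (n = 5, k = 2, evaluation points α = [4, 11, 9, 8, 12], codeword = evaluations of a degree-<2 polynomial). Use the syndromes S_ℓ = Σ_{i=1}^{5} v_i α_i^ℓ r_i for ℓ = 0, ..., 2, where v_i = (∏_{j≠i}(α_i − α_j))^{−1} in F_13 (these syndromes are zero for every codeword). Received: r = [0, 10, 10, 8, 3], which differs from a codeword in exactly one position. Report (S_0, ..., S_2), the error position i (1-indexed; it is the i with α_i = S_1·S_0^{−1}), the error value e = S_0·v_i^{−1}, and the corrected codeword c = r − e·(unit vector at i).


S = (10, 6, 1), error at position 2, error magnitude e = 9, c = [0, 1, 10, 8, 3].

Step 1: column multipliers v_i = (∏_{j≠i}(α_i − α_j))^{−1} mod 13.
  i = 1 (α = 4): (4−11)(4−9)(4−8)(4−12) = (−7)·(−5)·(−4)·(−8) = 1120 ≡ 2, so v_1 = 2^{−1} = 7 (mod 13).
  i = 2 (α = 11): (11−4)(11−9)(11−8)(11−12) = 7·2·3·(−1) = −42 ≡ 10, so v_2 = 10^{−1} = 4 (mod 13).
  i = 3 (α = 9): (9−4)(9−11)(9−8)(9−12) = 5·(−2)·1·(−3) = 30 ≡ 4, so v_3 = 4^{−1} = 10 (mod 13).
  i = 4 (α = 8): (8−4)(8−11)(8−9)(8−12) = 4·(−3)·(−1)·(−4) = −48 ≡ 4, so v_4 = 4^{−1} = 10 (mod 13).
  i = 5 (α = 12): (12−4)(12−11)(12−9)(12−8) = 8·1·3·4 = 96 ≡ 5, so v_5 = 5^{−1} = 8 (mod 13).
  v = [7, 4, 10, 10, 8].
Step 2: syndromes of r = [0, 10, 10, 8, 3] (all sums mod 13).
  S_0 = Σ v_i r_i = 7·0 + 4·10 + 10·10 + 10·8 + 8·3 = 244 ≡ 10.
  S_1 = Σ v_i α_i r_i = 7·4·0 + 4·11·10 + 10·9·10 + 10·8·8 + 8·12·3 = 2268 ≡ 6.
  α_i^2 mod 13 = [3, 4, 3, 12, 1].
  S_2 = Σ v_i α_i^2 r_i = 7·3·0 + 4·4·10 + 10·3·10 + 10·12·8 + 8·1·3 = 1444 ≡ 1.
  S = (10, 6, 1) ≠ 0, so r is not a codeword (an error is present).
Step 3: locate the error. For a single error e at position i, S_ℓ = v_i·e·α_i^ℓ, so α_err = S_1/S_0.
  S_0^{−1} = 10^{−1} = 4 (mod 13), so α_err = 6·4 = 24 ≡ 11 = α_2. Error position i = 2.
  Consistency check: S_2/S_1 = 1·11 = 11 ≡ 11 = α_err ✓ (single-error assumption holds).
Step 4: error magnitude e = S_0/v_2 = S_0·∏_{j≠2}(α_2 − α_j) = 10·10 = 100 ≡ 9 (mod 13).
Step 5: correct position 2: c_2 = r_2 − e = 10 − 9 ≡ 1 (mod 13). Hence c = [0, 1, 10, 8, 3].
  Check: interpolating c through the α_i gives m(x) = 5 + 2·x (degree < 2) with m(α_i) = c_i for every i, so c is indeed a codeword.


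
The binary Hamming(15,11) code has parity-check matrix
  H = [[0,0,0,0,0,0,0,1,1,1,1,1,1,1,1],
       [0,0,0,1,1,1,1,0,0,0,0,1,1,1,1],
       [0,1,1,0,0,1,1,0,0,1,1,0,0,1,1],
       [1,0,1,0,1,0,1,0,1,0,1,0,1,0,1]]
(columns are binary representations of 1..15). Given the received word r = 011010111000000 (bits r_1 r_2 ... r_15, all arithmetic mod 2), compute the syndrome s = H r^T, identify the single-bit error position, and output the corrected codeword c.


s = (0, 0, 1, 0)^T, error position = 2, corrected codeword c = 001010111000000

Compute s = H r^T mod 2 one row at a time:
  s_1 = 1 + 1 + 0 + 0 + 0 + 0 + 0 + 0 = 2 ≡ 0 (mod 2).
  s_2 = 0 + 1 + 0 + 1 + 0 + 0 + 0 + 0 = 2 ≡ 0 (mod 2).
  s_3 = 1 + 1 + 0 + 1 + 0 + 0 + 0 + 0 = 3 ≡ 1 (mod 2).
  s_4 = 0 + 1 + 1 + 1 + 1 + 0 + 0 + 0 = 4 ≡ 0 (mod 2).
s = (0, 0, 1, 0)^T — this equals column 2 of H (binary 0010), so error is at position 2.
Correct: flip bit 2 of r = 011010111000000 to get c = 001010111000000.


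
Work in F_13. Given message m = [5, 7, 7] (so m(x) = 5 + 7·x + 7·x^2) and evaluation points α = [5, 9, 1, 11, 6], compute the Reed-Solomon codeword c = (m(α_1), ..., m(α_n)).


c = [7, 11, 6, 6, 0]

Message polynomial: m(x) = 5 + 7·x + 7·x^2 (mod 13).
For each evaluation point α_i, compute m(α_i) mod 13:
  α_1 = 5: Horner steps 7 → 3 → 7, so m(5) = 7.
  α_2 = 9: Horner steps 7 → 5 → 11, so m(9) = 11.
  α_3 = 1: Horner steps 7 → 1 → 6, so m(1) = 6.
  α_4 = 11: Horner steps 7 → 6 → 6, so m(11) = 6.
  α_5 = 6: Horner steps 7 → 10 → 0, so m(6) = 0.
Codeword c = [7, 11, 6, 6, 0] ∈ F_13^5.


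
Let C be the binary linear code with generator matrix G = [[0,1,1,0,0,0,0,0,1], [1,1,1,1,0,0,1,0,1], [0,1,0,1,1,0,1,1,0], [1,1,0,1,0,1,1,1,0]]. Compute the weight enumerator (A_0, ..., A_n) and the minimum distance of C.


Weight distribution: A_0 = 1, A_3 = 4, A_4 = 3, A_5 = 2, A_6 = 4, A_7 = 2. Minimum distance d = 3.

Enumerate all 2^4 = 16 messages m ∈ F_2^4.
For each, compute codeword c = mG in F_2^9, then tally its weight.
  m = 0000 → c = 000000000, weight = 0.
  m = 1000 → c = 011000001, weight = 3.
  m = 0100 → c = 111100101, weight = 6.
  m = 1100 → c = 100100100, weight = 3.
  m = 0010 → c = 010110110, weight = 5.
  m = 1010 → c = 001110111, weight = 6.
  m = 0110 → c = 101010011, weight = 5.
  m = 1110 → c = 110010010, weight = 4.
  m = 0001 → c = 110101110, weight = 6.
  m = 1001 → c = 101101111, weight = 7.
  m = 0101 → c = 001001011, weight = 4.
  m = 1101 → c = 010001010, weight = 3.
  m = 0011 → c = 100011000, weight = 3.
  m = 1011 → c = 111011001, weight = 6.
  m = 0111 → c = 011111101, weight = 7.
  m = 1111 → c = 000111100, weight = 4.
Tally weights:
  weight 0: 1 codewords.
  weight 3: 4 codewords.
  weight 4: 3 codewords.
  weight 5: 2 codewords.
  weight 6: 4 codewords.
  weight 7: 2 codewords.
Minimum distance d = smallest w > 0 with A_w > 0 = 3.
Sanity: Σ A_w = 16 = 2^4 = 16 ✓.


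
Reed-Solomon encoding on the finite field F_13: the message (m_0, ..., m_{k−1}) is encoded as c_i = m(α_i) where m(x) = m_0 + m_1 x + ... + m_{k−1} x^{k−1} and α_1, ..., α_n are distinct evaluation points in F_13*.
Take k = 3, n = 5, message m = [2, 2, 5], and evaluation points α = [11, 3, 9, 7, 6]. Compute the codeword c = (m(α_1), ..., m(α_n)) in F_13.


c = [5, 1, 9, 1, 12]

Message polynomial: m(x) = 2 + 2·x + 5·x^2 (mod 13).
For each evaluation point α_i, compute m(α_i) mod 13:
  α_1 = 11: Horner steps 5 → 5 → 5, so m(11) = 5.
  α_2 = 3: Horner steps 5 → 4 → 1, so m(3) = 1.
  α_3 = 9: Horner steps 5 → 8 → 9, so m(9) = 9.
  α_4 = 7: Horner steps 5 → 11 → 1, so m(7) = 1.
  α_5 = 6: Horner steps 5 → 6 → 12, so m(6) = 12.
Codeword c = [5, 1, 9, 1, 12] ∈ F_13^5.


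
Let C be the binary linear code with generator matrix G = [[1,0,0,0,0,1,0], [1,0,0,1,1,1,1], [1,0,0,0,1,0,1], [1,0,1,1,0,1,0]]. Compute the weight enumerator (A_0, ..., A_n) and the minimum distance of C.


Weight distribution: A_0 = 1, A_2 = 6, A_3 = 4, A_4 = 1, A_5 = 4. Minimum distance d = 2.

Enumerate all 2^4 = 16 messages m ∈ F_2^4.
For each, compute codeword c = mG in F_2^7, then tally its weight.
  m = 0000 → c = 0000000, weight = 0.
  m = 1000 → c = 1000010, weight = 2.
  m = 0100 → c = 1001111, weight = 5.
  m = 1100 → c = 0001101, weight = 3.
  m = 0010 → c = 1000101, weight = 3.
  m = 1010 → c = 0000111, weight = 3.
  m = 0110 → c = 0001010, weight = 2.
  m = 1110 → c = 1001000, weight = 2.
  m = 0001 → c = 1011010, weight = 4.
  m = 1001 → c = 0011000, weight = 2.
  m = 0101 → c = 0010101, weight = 3.
  m = 1101 → c = 1010111, weight = 5.
  m = 0011 → c = 0011111, weight = 5.
  m = 1011 → c = 1011101, weight = 5.
  m = 0111 → c = 1010000, weight = 2.
  m = 1111 → c = 0010010, weight = 2.
Tally weights:
  weight 0: 1 codewords.
  weight 2: 6 codewords.
  weight 3: 4 codewords.
  weight 4: 1 codewords.
  weight 5: 4 codewords.
Minimum distance d = smallest w > 0 with A_w > 0 = 2.
Sanity: Σ A_w = 16 = 2^4 = 16 ✓.


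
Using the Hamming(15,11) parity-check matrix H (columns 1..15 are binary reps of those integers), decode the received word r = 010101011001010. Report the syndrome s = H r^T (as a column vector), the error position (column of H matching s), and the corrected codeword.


s = (0, 0, 1, 1)^T, error position = 3, corrected codeword c = 011101011001010

Compute s = H r^T mod 2 one row at a time:
  s_1 = 1 + 1 + 0 + 0 + 1 + 0 + 1 + 0 = 4 ≡ 0 (mod 2).
  s_2 = 1 + 0 + 1 + 0 + 1 + 0 + 1 + 0 = 4 ≡ 0 (mod 2).
  s_3 = 1 + 0 + 1 + 0 + 0 + 0 + 1 + 0 = 3 ≡ 1 (mod 2).
  s_4 = 0 + 0 + 0 + 0 + 1 + 0 + 0 + 0 = 1 ≡ 1 (mod 2).
s = (0, 0, 1, 1)^T — this equals column 3 of H (binary 0011), so error is at position 3.
Correct: flip bit 3 of r = 010101011001010 to get c = 011101011001010.


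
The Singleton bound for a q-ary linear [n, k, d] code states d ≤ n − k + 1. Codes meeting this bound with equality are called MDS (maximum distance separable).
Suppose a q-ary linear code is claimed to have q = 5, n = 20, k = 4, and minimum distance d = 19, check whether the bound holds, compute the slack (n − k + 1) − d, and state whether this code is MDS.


Singleton RHS = n − k + 1 = 17, slack = -2, bound violated (no such code; not MDS).

Singleton bound: d ≤ n − k + 1.
Here n = 20, k = 4, so n − k + 1 = 17.
Given d = 19, check d ≤ 17: NO.
Slack = (n − k + 1) − d = -2.
The slack is negative: d = 19 exceeds n − k + 1 = 17 by 2, so the Singleton bound is violated and no linear [20, 4, 19]_5 code can exist. In particular it is not MDS (MDS requires d = n − k + 1 exactly).
Description: the claimed parameters are [20, 4, 19]_5; such a code would be impossible (violates the Singleton bound).


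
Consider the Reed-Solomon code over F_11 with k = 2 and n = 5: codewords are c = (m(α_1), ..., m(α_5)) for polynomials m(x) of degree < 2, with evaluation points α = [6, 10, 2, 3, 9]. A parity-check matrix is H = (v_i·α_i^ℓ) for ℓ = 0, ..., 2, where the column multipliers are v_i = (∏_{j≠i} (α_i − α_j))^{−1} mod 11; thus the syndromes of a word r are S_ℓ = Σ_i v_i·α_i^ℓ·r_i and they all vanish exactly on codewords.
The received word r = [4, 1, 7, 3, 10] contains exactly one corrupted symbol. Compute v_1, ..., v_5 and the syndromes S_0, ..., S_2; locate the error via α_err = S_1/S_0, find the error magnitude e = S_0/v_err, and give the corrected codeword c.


S = (10, 8, 2), error at position 4, error magnitude e = 5, c = [4, 1, 7, 9, 10].

Step 1: column multipliers v_i = (∏_{j≠i}(α_i − α_j))^{−1} mod 11.
  i = 1 (α = 6): (6−10)(6−2)(6−3)(6−9) = (−4)·4·3·(−3) = 144 ≡ 1, so v_1 = 1^{−1} = 1 (mod 11).
  i = 2 (α = 10): (10−6)(10−2)(10−3)(10−9) = 4·8·7·1 = 224 ≡ 4, so v_2 = 4^{−1} = 3 (mod 11).
  i = 3 (α = 2): (2−6)(2−10)(2−3)(2−9) = (−4)·(−8)·(−1)·(−7) = 224 ≡ 4, so v_3 = 4^{−1} = 3 (mod 11).
  i = 4 (α = 3): (3−6)(3−10)(3−2)(3−9) = (−3)·(−7)·1·(−6) = −126 ≡ 6, so v_4 = 6^{−1} = 2 (mod 11).
  i = 5 (α = 9): (9−6)(9−10)(9−2)(9−3) = 3·(−1)·7·6 = −126 ≡ 6, so v_5 = 6^{−1} = 2 (mod 11).
  v = [1, 3, 3, 2, 2].
Step 2: syndromes of r = [4, 1, 7, 3, 10] (all sums mod 11).
  S_0 = Σ v_i r_i = 1·4 + 3·1 + 3·7 + 2·3 + 2·10 = 54 ≡ 10.
  S_1 = Σ v_i α_i r_i = 1·6·4 + 3·10·1 + 3·2·7 + 2·3·3 + 2·9·10 = 294 ≡ 8.
  α_i^2 mod 11 = [3, 1, 4, 9, 4].
  S_2 = Σ v_i α_i^2 r_i = 1·3·4 + 3·1·1 + 3·4·7 + 2·9·3 + 2·4·10 = 233 ≡ 2.
  S = (10, 8, 2) ≠ 0, so r is not a codeword (an error is present).
Step 3: locate the error. For a single error e at position i, S_ℓ = v_i·e·α_i^ℓ, so α_err = S_1/S_0.
  S_0^{−1} = 10^{−1} = 10 (mod 11), so α_err = 8·10 = 80 ≡ 3 = α_4. Error position i = 4.
  Consistency check: S_2/S_1 = 2·7 = 14 ≡ 3 = α_err ✓ (single-error assumption holds).
Step 4: error magnitude e = S_0/v_4 = S_0·∏_{j≠4}(α_4 − α_j) = 10·6 = 60 ≡ 5 (mod 11).
Step 5: correct position 4: c_4 = r_4 − e = 3 − 5 ≡ 9 (mod 11). Hence c = [4, 1, 7, 9, 10].
  Check: interpolating c through the α_i gives m(x) = 3 + 2·x (degree < 2) with m(α_i) = c_i for every i, so c is indeed a codeword.


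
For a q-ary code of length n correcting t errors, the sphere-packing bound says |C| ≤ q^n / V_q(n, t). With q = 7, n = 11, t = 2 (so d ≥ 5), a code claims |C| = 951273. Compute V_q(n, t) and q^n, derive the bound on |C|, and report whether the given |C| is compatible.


V_q(n, t) = 2047, q^n = 1977326743, Hamming bound = 965963, |C| = 951273 ≤ bound (satisfied).

Step 1: Compute V_q(n, t) = Σ_{j=0}^2 C(n, j) (q−1)^j.
  j = 0: C(11,0)·(6)^0 = 1·1 = 1.
  j = 1: C(11,1)·(6)^1 = 11·6 = 66.
  j = 2: C(11,2)·(6)^2 = 55·36 = 1980.
  V_q(n, t) = 1 + 66 + 1980 = 2047.
Step 2: q^n = 7^11 = 1977326743.
Step 3: Hamming bound ⌊q^n / V_q(n,t)⌋ = ⌊1977326743/2047⌋ = 965963.
Step 4: Compare |C| = 951273 to 965963: satisfied.
The claimed |C| lies below the Hamming bound.


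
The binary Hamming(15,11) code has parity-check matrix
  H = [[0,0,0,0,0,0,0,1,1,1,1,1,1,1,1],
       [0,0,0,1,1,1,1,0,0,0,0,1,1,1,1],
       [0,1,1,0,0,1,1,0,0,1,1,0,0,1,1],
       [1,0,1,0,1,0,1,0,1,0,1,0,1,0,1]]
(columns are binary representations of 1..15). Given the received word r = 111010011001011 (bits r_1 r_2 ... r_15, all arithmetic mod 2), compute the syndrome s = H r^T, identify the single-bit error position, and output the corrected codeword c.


s = (1, 0, 0, 1)^T, error position = 9, corrected codeword c = 111010010001011

Compute s = H r^T mod 2 one row at a time:
  s_1 = 1 + 1 + 0 + 0 + 1 + 0 + 1 + 1 = 5 ≡ 1 (mod 2).
  s_2 = 0 + 1 + 0 + 0 + 1 + 0 + 1 + 1 = 4 ≡ 0 (mod 2).
  s_3 = 1 + 1 + 0 + 0 + 0 + 0 + 1 + 1 = 4 ≡ 0 (mod 2).
  s_4 = 1 + 1 + 1 + 0 + 1 + 0 + 0 + 1 = 5 ≡ 1 (mod 2).
s = (1, 0, 0, 1)^T — this equals column 9 of H (binary 1001), so error is at position 9.
Correct: flip bit 9 of r = 111010011001011 to get c = 111010010001011.


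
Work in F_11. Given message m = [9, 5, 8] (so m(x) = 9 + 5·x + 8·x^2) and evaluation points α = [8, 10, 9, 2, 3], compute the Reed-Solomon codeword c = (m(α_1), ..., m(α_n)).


c = [0, 1, 9, 7, 8]

Message polynomial: m(x) = 9 + 5·x + 8·x^2 (mod 11).
For each evaluation point α_i, compute m(α_i) mod 11:
  α_1 = 8: Horner steps 8 → 3 → 0, so m(8) = 0.
  α_2 = 10: Horner steps 8 → 8 → 1, so m(10) = 1.
  α_3 = 9: Horner steps 8 → 0 → 9, so m(9) = 9.
  α_4 = 2: Horner steps 8 → 10 → 7, so m(2) = 7.
  α_5 = 3: Horner steps 8 → 7 → 8, so m(3) = 8.
Codeword c = [0, 1, 9, 7, 8] ∈ F_11^5.


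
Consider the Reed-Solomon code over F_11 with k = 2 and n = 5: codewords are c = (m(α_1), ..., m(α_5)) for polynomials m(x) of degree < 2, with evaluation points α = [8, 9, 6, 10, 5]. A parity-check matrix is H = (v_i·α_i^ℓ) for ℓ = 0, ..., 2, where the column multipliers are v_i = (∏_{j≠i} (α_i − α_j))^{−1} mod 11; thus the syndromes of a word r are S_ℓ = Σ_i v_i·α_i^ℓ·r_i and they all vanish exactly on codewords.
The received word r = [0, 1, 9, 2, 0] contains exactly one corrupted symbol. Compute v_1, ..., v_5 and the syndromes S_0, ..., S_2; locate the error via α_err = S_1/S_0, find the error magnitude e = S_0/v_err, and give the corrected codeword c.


S = (5, 3, 4), error at position 5, error magnitude e = 3, c = [0, 1, 9, 2, 8].

Step 1: column multipliers v_i = (∏_{j≠i}(α_i − α_j))^{−1} mod 11.
  i = 1 (α = 8): (8−9)(8−6)(8−10)(8−5) = (−1)·2·(−2)·3 = 12 ≡ 1, so v_1 = 1^{−1} = 1 (mod 11).
  i = 2 (α = 9): (9−8)(9−6)(9−10)(9−5) = 1·3·(−1)·4 = −12 ≡ 10, so v_2 = 10^{−1} = 10 (mod 11).
  i = 3 (α = 6): (6−8)(6−9)(6−10)(6−5) = (−2)·(−3)·(−4)·1 = −24 ≡ 9, so v_3 = 9^{−1} = 5 (mod 11).
  i = 4 (α = 10): (10−8)(10−9)(10−6)(10−5) = 2·1·4·5 = 40 ≡ 7, so v_4 = 7^{−1} = 8 (mod 11).
  i = 5 (α = 5): (5−8)(5−9)(5−6)(5−10) = (−3)·(−4)·(−1)·(−5) = 60 ≡ 5, so v_5 = 5^{−1} = 9 (mod 11).
  v = [1, 10, 5, 8, 9].
Step 2: syndromes of r = [0, 1, 9, 2, 0] (all sums mod 11).
  S_0 = Σ v_i r_i = 1·0 + 10·1 + 5·9 + 8·2 + 9·0 = 71 ≡ 5.
  S_1 = Σ v_i α_i r_i = 1·8·0 + 10·9·1 + 5·6·9 + 8·10·2 + 9·5·0 = 520 ≡ 3.
  α_i^2 mod 11 = [9, 4, 3, 1, 3].
  S_2 = Σ v_i α_i^2 r_i = 1·9·0 + 10·4·1 + 5·3·9 + 8·1·2 + 9·3·0 = 191 ≡ 4.
  S = (5, 3, 4) ≠ 0, so r is not a codeword (an error is present).
Step 3: locate the error. For a single error e at position i, S_ℓ = v_i·e·α_i^ℓ, so α_err = S_1/S_0.
  S_0^{−1} = 5^{−1} = 9 (mod 11), so α_err = 3·9 = 27 ≡ 5 = α_5. Error position i = 5.
  Consistency check: S_2/S_1 = 4·4 = 16 ≡ 5 = α_err ✓ (single-error assumption holds).
Step 4: error magnitude e = S_0/v_5 = S_0·∏_{j≠5}(α_5 − α_j) = 5·5 = 25 ≡ 3 (mod 11).
Step 5: correct position 5: c_5 = r_5 − e = 0 − 3 ≡ 8 (mod 11). Hence c = [0, 1, 9, 2, 8].
  Check: interpolating c through the α_i gives m(x) = 3 + 1·x (degree < 2) with m(α_i) = c_i for every i, so c is indeed a codeword.


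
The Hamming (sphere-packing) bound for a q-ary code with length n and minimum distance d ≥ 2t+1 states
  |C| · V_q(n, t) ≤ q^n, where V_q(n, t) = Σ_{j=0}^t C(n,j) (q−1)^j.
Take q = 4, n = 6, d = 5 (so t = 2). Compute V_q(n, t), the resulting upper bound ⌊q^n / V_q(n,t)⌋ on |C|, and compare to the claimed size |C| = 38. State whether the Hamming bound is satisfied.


V_q(n, t) = 154, q^n = 4096, Hamming bound = 26, |C| = 38 > bound (violated).

Step 1: Compute V_q(n, t) = Σ_{j=0}^2 C(n, j) (q−1)^j.
  j = 0: C(6,0)·(3)^0 = 1·1 = 1.
  j = 1: C(6,1)·(3)^1 = 6·3 = 18.
  j = 2: C(6,2)·(3)^2 = 15·9 = 135.
  V_q(n, t) = 1 + 18 + 135 = 154.
Step 2: q^n = 4^6 = 4096.
Step 3: Hamming bound ⌊q^n / V_q(n,t)⌋ = ⌊4096/154⌋ = 26.
Step 4: Compare |C| = 38 to 26: violated.
The claimed |C| lies above the Hamming bound, so no 4-ary code of length 6 with d ≥ 5 can have 38 codewords.


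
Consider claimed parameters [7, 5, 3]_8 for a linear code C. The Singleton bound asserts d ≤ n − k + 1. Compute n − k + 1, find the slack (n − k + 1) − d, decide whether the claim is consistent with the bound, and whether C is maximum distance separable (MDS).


Singleton RHS = n − k + 1 = 3, slack = 0, bound satisfied, MDS.

Singleton bound: d ≤ n − k + 1.
Here n = 7, k = 5, so n − k + 1 = 3.
Given d = 3, check d ≤ 3: YES.
Slack = (n − k + 1) − d = 0.
The code is MDS (slack = 0).
Description: the claimed parameters are [7, 5, 3]_8; such a code would be MDS (meets Singleton bound).


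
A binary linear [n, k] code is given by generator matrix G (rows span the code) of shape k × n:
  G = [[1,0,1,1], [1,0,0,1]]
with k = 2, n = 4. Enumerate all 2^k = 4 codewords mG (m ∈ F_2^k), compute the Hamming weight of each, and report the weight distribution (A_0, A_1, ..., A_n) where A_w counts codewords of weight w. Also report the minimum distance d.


Weight distribution: A_0 = 1, A_1 = 1, A_2 = 1, A_3 = 1. Minimum distance d = 1.

Enumerate all 2^2 = 4 messages m ∈ F_2^2.
For each, compute codeword c = mG in F_2^4, then tally its weight.
  m = 00 → c = 0000, weight = 0.
  m = 10 → c = 1011, weight = 3.
  m = 01 → c = 1001, weight = 2.
  m = 11 → c = 0010, weight = 1.
Tally weights:
  weight 0: 1 codewords.
  weight 1: 1 codewords.
  weight 2: 1 codewords.
  weight 3: 1 codewords.
Minimum distance d = smallest w > 0 with A_w > 0 = 1.
Sanity: Σ A_w = 4 = 2^2 = 4 ✓.


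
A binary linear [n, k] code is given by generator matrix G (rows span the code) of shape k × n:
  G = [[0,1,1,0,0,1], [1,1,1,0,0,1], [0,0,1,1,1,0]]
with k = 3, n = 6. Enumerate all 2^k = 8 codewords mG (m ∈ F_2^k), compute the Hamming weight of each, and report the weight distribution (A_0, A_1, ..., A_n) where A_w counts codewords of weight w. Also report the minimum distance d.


Weight distribution: A_0 = 1, A_1 = 1, A_3 = 2, A_4 = 3, A_5 = 1. Minimum distance d = 1.

Enumerate all 2^3 = 8 messages m ∈ F_2^3.
For each, compute codeword c = mG in F_2^6, then tally its weight.
  m = 000 → c = 000000, weight = 0.
  m = 100 → c = 011001, weight = 3.
  m = 010 → c = 111001, weight = 4.
  m = 110 → c = 100000, weight = 1.
  m = 001 → c = 001110, weight = 3.
  m = 101 → c = 010111, weight = 4.
  m = 011 → c = 110111, weight = 5.
  m = 111 → c = 101110, weight = 4.
Tally weights:
  weight 0: 1 codewords.
  weight 1: 1 codewords.
  weight 3: 2 codewords.
  weight 4: 3 codewords.
  weight 5: 1 codewords.
Minimum distance d = smallest w > 0 with A_w > 0 = 1.
Sanity: Σ A_w = 8 = 2^3 = 8 ✓.


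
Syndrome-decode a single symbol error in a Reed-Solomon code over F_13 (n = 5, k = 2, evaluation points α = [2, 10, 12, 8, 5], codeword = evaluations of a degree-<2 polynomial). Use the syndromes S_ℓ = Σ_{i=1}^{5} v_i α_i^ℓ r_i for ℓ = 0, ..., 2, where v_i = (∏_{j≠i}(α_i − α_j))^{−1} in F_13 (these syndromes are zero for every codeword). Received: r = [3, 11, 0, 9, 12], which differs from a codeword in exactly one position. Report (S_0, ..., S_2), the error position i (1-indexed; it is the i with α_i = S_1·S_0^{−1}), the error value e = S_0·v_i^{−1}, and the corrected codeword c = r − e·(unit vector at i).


S = (11, 3, 2), error at position 5, error magnitude e = 6, c = [3, 11, 0, 9, 6].

Step 1: column multipliers v_i = (∏_{j≠i}(α_i − α_j))^{−1} mod 13.
  i = 1 (α = 2): (2−10)(2−12)(2−8)(2−5) = (−8)·(−10)·(−6)·(−3) = 1440 ≡ 10, so v_1 = 10^{−1} = 4 (mod 13).
  i = 2 (α = 10): (10−2)(10−12)(10−8)(10−5) = 8·(−2)·2·5 = −160 ≡ 9, so v_2 = 9^{−1} = 3 (mod 13).
  i = 3 (α = 12): (12−2)(12−10)(12−8)(12−5) = 10·2·4·7 = 560 ≡ 1, so v_3 = 1^{−1} = 1 (mod 13).
  i = 4 (α = 8): (8−2)(8−10)(8−12)(8−5) = 6·(−2)·(−4)·3 = 144 ≡ 1, so v_4 = 1^{−1} = 1 (mod 13).
  i = 5 (α = 5): (5−2)(5−10)(5−12)(5−8) = 3·(−5)·(−7)·(−3) = −315 ≡ 10, so v_5 = 10^{−1} = 4 (mod 13).
  v = [4, 3, 1, 1, 4].
Step 2: syndromes of r = [3, 11, 0, 9, 12] (all sums mod 13).
  S_0 = Σ v_i r_i = 4·3 + 3·11 + 1·0 + 1·9 + 4·12 = 102 ≡ 11.
  S_1 = Σ v_i α_i r_i = 4·2·3 + 3·10·11 + 1·12·0 + 1·8·9 + 4·5·12 = 666 ≡ 3.
  α_i^2 mod 13 = [4, 9, 1, 12, 12].
  S_2 = Σ v_i α_i^2 r_i = 4·4·3 + 3·9·11 + 1·1·0 + 1·12·9 + 4·12·12 = 1029 ≡ 2.
  S = (11, 3, 2) ≠ 0, so r is not a codeword (an error is present).
Step 3: locate the error. For a single error e at position i, S_ℓ = v_i·e·α_i^ℓ, so α_err = S_1/S_0.
  S_0^{−1} = 11^{−1} = 6 (mod 13), so α_err = 3·6 = 18 ≡ 5 = α_5. Error position i = 5.
  Consistency check: S_2/S_1 = 2·9 = 18 ≡ 5 = α_err ✓ (single-error assumption holds).
Step 4: error magnitude e = S_0/v_5 = S_0·∏_{j≠5}(α_5 − α_j) = 11·10 = 110 ≡ 6 (mod 13).
Step 5: correct position 5: c_5 = r_5 − e = 12 − 6 ≡ 6 (mod 13). Hence c = [3, 11, 0, 9, 6].
  Check: interpolating c through the α_i gives m(x) = 1 + 1·x (degree < 2) with m(α_i) = c_i for every i, so c is indeed a codeword.


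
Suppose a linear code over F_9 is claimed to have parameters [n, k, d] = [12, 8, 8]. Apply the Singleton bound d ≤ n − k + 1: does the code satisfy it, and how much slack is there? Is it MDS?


Singleton RHS = n − k + 1 = 5, slack = -3, bound violated (no such code; not MDS).

Singleton bound: d ≤ n − k + 1.
Here n = 12, k = 8, so n − k + 1 = 5.
Given d = 8, check d ≤ 5: NO.
Slack = (n − k + 1) − d = -3.
The slack is negative: d = 8 exceeds n − k + 1 = 5 by 3, so the Singleton bound is violated and no linear [12, 8, 8]_9 code can exist. In particular it is not MDS (MDS requires d = n − k + 1 exactly).
Description: the claimed parameters are [12, 8, 8]_9; such a code would be impossible (violates the Singleton bound).


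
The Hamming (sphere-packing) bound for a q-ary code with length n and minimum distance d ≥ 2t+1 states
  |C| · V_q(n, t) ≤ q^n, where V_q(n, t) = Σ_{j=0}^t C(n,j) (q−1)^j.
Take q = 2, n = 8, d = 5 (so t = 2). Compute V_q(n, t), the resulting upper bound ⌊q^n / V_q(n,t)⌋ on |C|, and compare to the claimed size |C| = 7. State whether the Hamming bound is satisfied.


V_q(n, t) = 37, q^n = 256, Hamming bound = 6, |C| = 7 > bound (violated).

Step 1: Compute V_q(n, t) = Σ_{j=0}^2 C(n, j) (q−1)^j.
  j = 0: C(8,0)·(1)^0 = 1·1 = 1.
  j = 1: C(8,1)·(1)^1 = 8·1 = 8.
  j = 2: C(8,2)·(1)^2 = 28·1 = 28.
  V_q(n, t) = 1 + 8 + 28 = 37.
Step 2: q^n = 2^8 = 256.
Step 3: Hamming bound ⌊q^n / V_q(n,t)⌋ = ⌊256/37⌋ = 6.
Step 4: Compare |C| = 7 to 6: violated.
The claimed |C| lies above the Hamming bound, so no 2-ary code of length 8 with d ≥ 5 can have 7 codewords.


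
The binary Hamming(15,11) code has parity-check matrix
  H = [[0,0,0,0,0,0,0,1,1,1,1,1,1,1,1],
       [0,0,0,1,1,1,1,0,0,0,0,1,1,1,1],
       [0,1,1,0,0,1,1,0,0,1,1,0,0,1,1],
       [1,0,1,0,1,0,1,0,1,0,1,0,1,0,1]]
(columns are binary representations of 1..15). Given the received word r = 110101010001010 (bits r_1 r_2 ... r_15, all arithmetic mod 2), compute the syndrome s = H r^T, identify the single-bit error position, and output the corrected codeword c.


s = (1, 0, 1, 1)^T, error position = 11, corrected codeword c = 110101010011010

Compute s = H r^T mod 2 one row at a time:
  s_1 = 1 + 0 + 0 + 0 + 1 + 0 + 1 + 0 = 3 ≡ 1 (mod 2).
  s_2 = 1 + 0 + 1 + 0 + 1 + 0 + 1 + 0 = 4 ≡ 0 (mod 2).
  s_3 = 1 + 0 + 1 + 0 + 0 + 0 + 1 + 0 = 3 ≡ 1 (mod 2).
  s_4 = 1 + 0 + 0 + 0 + 0 + 0 + 0 + 0 = 1 ≡ 1 (mod 2).
s = (1, 0, 1, 1)^T — this equals column 11 of H (binary 1011), so error is at position 11.
Correct: flip bit 11 of r = 110101010001010 to get c = 110101010011010.


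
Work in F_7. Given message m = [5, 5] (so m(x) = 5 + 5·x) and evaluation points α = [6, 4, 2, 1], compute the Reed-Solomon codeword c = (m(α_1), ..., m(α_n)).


c = [0, 4, 1, 3]

Message polynomial: m(x) = 5 + 5·x (mod 7).
For each evaluation point α_i, compute m(α_i) mod 7:
  α_1 = 6: Horner steps 5 → 0, so m(6) = 0.
  α_2 = 4: Horner steps 5 → 4, so m(4) = 4.
  α_3 = 2: Horner steps 5 → 1, so m(2) = 1.
  α_4 = 1: Horner steps 5 → 3, so m(1) = 3.
Codeword c = [0, 4, 1, 3] ∈ F_7^4.


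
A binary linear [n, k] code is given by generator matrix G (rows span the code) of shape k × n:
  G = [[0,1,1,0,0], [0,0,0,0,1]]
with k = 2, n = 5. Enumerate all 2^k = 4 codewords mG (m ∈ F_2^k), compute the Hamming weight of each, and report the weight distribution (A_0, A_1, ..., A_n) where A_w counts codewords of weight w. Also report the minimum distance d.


Weight distribution: A_0 = 1, A_1 = 1, A_2 = 1, A_3 = 1. Minimum distance d = 1.

Enumerate all 2^2 = 4 messages m ∈ F_2^2.
For each, compute codeword c = mG in F_2^5, then tally its weight.
  m = 00 → c = 00000, weight = 0.
  m = 10 → c = 01100, weight = 2.
  m = 01 → c = 00001, weight = 1.
  m = 11 → c = 01101, weight = 3.
Tally weights:
  weight 0: 1 codewords.
  weight 1: 1 codewords.
  weight 2: 1 codewords.
  weight 3: 1 codewords.
Minimum distance d = smallest w > 0 with A_w > 0 = 1.
Sanity: Σ A_w = 4 = 2^2 = 4 ✓.


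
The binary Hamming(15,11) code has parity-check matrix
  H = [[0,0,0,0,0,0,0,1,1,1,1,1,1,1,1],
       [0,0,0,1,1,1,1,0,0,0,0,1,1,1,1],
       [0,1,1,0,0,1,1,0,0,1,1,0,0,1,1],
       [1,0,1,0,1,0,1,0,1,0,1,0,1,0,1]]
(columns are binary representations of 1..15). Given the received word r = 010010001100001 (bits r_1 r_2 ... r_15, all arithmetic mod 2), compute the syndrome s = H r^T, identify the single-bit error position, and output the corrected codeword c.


s = (1, 0, 1, 1)^T, error position = 11, corrected codeword c = 010010001110001

Compute s = H r^T mod 2 one row at a time:
  s_1 = 0 + 1 + 1 + 0 + 0 + 0 + 0 + 1 = 3 ≡ 1 (mod 2).
  s_2 = 0 + 1 + 0 + 0 + 0 + 0 + 0 + 1 = 2 ≡ 0 (mod 2).
  s_3 = 1 + 0 + 0 + 0 + 1 + 0 + 0 + 1 = 3 ≡ 1 (mod 2).
  s_4 = 0 + 0 + 1 + 0 + 1 + 0 + 0 + 1 = 3 ≡ 1 (mod 2).
s = (1, 0, 1, 1)^T — this equals column 11 of H (binary 1011), so error is at position 11.
Correct: flip bit 11 of r = 010010001100001 to get c = 010010001110001.


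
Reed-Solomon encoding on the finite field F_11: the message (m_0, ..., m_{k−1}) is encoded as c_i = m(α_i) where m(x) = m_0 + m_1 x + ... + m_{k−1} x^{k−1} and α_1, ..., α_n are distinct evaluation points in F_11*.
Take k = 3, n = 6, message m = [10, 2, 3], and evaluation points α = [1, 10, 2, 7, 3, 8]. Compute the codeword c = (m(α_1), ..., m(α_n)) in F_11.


c = [4, 0, 4, 6, 10, 9]

Message polynomial: m(x) = 10 + 2·x + 3·x^2 (mod 11).
For each evaluation point α_i, compute m(α_i) mod 11:
  α_1 = 1: Horner steps 3 → 5 → 4, so m(1) = 4.
  α_2 = 10: Horner steps 3 → 10 → 0, so m(10) = 0.
  α_3 = 2: Horner steps 3 → 8 → 4, so m(2) = 4.
  α_4 = 7: Horner steps 3 → 1 → 6, so m(7) = 6.
  α_5 = 3: Horner steps 3 → 0 → 10, so m(3) = 10.
  α_6 = 8: Horner steps 3 → 4 → 9, so m(8) = 9.
Codeword c = [4, 0, 4, 6, 10, 9] ∈ F_11^6.


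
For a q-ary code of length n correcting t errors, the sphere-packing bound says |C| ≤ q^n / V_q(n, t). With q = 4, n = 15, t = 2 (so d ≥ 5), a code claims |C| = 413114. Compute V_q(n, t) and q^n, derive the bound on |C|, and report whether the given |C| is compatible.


V_q(n, t) = 991, q^n = 1073741824, Hamming bound = 1083493, |C| = 413114 ≤ bound (satisfied).

Step 1: Compute V_q(n, t) = Σ_{j=0}^2 C(n, j) (q−1)^j.
  j = 0: C(15,0)·(3)^0 = 1·1 = 1.
  j = 1: C(15,1)·(3)^1 = 15·3 = 45.
  j = 2: C(15,2)·(3)^2 = 105·9 = 945.
  V_q(n, t) = 1 + 45 + 945 = 991.
Step 2: q^n = 4^15 = 1073741824.
Step 3: Hamming bound ⌊q^n / V_q(n,t)⌋ = ⌊1073741824/991⌋ = 1083493.
Step 4: Compare |C| = 413114 to 1083493: satisfied.
The claimed |C| lies below the Hamming bound.


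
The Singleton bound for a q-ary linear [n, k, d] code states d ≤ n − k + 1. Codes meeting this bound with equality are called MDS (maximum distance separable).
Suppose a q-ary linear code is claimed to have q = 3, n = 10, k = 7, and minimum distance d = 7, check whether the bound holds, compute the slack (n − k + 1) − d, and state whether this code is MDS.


Singleton RHS = n − k + 1 = 4, slack = -3, bound violated (no such code; not MDS).

Singleton bound: d ≤ n − k + 1.
Here n = 10, k = 7, so n − k + 1 = 4.
Given d = 7, check d ≤ 4: NO.
Slack = (n − k + 1) − d = -3.
The slack is negative: d = 7 exceeds n − k + 1 = 4 by 3, so the Singleton bound is violated and no linear [10, 7, 7]_3 code can exist. In particular it is not MDS (MDS requires d = n − k + 1 exactly).
Description: the claimed parameters are [10, 7, 7]_3; such a code would be impossible (violates the Singleton bound).


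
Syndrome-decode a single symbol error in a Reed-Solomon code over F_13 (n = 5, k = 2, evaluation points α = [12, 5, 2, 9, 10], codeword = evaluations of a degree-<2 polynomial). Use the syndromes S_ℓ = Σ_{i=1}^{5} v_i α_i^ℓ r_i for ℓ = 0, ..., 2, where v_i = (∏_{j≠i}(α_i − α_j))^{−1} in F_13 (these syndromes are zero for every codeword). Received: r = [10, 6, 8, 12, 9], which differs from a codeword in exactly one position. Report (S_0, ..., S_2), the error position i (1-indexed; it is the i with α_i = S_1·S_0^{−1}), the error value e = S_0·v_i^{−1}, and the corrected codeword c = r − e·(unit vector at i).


S = (12, 3, 4), error at position 5, error magnitude e = 2, c = [10, 6, 8, 12, 7].

Step 1: column multipliers v_i = (∏_{j≠i}(α_i − α_j))^{−1} mod 13.
  i = 1 (α = 12): (12−5)(12−2)(12−9)(12−10) = 7·10·3·2 = 420 ≡ 4, so v_1 = 4^{−1} = 10 (mod 13).
  i = 2 (α = 5): (5−12)(5−2)(5−9)(5−10) = (−7)·3·(−4)·(−5) = −420 ≡ 9, so v_2 = 9^{−1} = 3 (mod 13).
  i = 3 (α = 2): (2−12)(2−5)(2−9)(2−10) = (−10)·(−3)·(−7)·(−8) = 1680 ≡ 3, so v_3 = 3^{−1} = 9 (mod 13).
  i = 4 (α = 9): (9−12)(9−5)(9−2)(9−10) = (−3)·4·7·(−1) = 84 ≡ 6, so v_4 = 6^{−1} = 11 (mod 13).
  i = 5 (α = 10): (10−12)(10−5)(10−2)(10−9) = (−2)·5·8·1 = −80 ≡ 11, so v_5 = 11^{−1} = 6 (mod 13).
  v = [10, 3, 9, 11, 6].
Step 2: syndromes of r = [10, 6, 8, 12, 9] (all sums mod 13).
  S_0 = Σ v_i r_i = 10·10 + 3·6 + 9·8 + 11·12 + 6·9 = 376 ≡ 12.
  S_1 = Σ v_i α_i r_i = 10·12·10 + 3·5·6 + 9·2·8 + 11·9·12 + 6·10·9 = 3162 ≡ 3.
  α_i^2 mod 13 = [1, 12, 4, 3, 9].
  S_2 = Σ v_i α_i^2 r_i = 10·1·10 + 3·12·6 + 9·4·8 + 11·3·12 + 6·9·9 = 1486 ≡ 4.
  S = (12, 3, 4) ≠ 0, so r is not a codeword (an error is present).
Step 3: locate the error. For a single error e at position i, S_ℓ = v_i·e·α_i^ℓ, so α_err = S_1/S_0.
  S_0^{−1} = 12^{−1} = 12 (mod 13), so α_err = 3·12 = 36 ≡ 10 = α_5. Error position i = 5.
  Consistency check: S_2/S_1 = 4·9 = 36 ≡ 10 = α_err ✓ (single-error assumption holds).
Step 4: error magnitude e = S_0/v_5 = S_0·∏_{j≠5}(α_5 − α_j) = 12·11 = 132 ≡ 2 (mod 13).
Step 5: correct position 5: c_5 = r_5 − e = 9 − 2 ≡ 7 (mod 13). Hence c = [10, 6, 8, 12, 7].
  Check: interpolating c through the α_i gives m(x) = 5 + 8·x (degree < 2) with m(α_i) = c_i for every i, so c is indeed a codeword.


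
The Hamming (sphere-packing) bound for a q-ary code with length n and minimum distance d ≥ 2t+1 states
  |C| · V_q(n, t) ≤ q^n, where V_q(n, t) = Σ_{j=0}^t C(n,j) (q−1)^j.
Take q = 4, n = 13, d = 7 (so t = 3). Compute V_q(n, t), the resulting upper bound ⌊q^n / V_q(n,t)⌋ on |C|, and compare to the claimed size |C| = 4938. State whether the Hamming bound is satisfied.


V_q(n, t) = 8464, q^n = 67108864, Hamming bound = 7928, |C| = 4938 ≤ bound (satisfied).

Step 1: Compute V_q(n, t) = Σ_{j=0}^3 C(n, j) (q−1)^j.
  j = 0: C(13,0)·(3)^0 = 1·1 = 1.
  j = 1: C(13,1)·(3)^1 = 13·3 = 39.
  j = 2: C(13,2)·(3)^2 = 78·9 = 702.
  j = 3: C(13,3)·(3)^3 = 286·27 = 7722.
  V_q(n, t) = 1 + 39 + 702 + 7722 = 8464.
Step 2: q^n = 4^13 = 67108864.
Step 3: Hamming bound ⌊q^n / V_q(n,t)⌋ = ⌊67108864/8464⌋ = 7928.
Step 4: Compare |C| = 4938 to 7928: satisfied.
The claimed |C| lies below the Hamming bound.


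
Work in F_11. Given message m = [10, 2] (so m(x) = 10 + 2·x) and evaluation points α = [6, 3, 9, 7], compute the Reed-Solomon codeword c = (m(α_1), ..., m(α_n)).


c = [0, 5, 6, 2]

Message polynomial: m(x) = 10 + 2·x (mod 11).
For each evaluation point α_i, compute m(α_i) mod 11:
  α_1 = 6: Horner steps 2 → 0, so m(6) = 0.
  α_2 = 3: Horner steps 2 → 5, so m(3) = 5.
  α_3 = 9: Horner steps 2 → 6, so m(9) = 6.
  α_4 = 7: Horner steps 2 → 2, so m(7) = 2.
Codeword c = [0, 5, 6, 2] ∈ F_11^4.
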